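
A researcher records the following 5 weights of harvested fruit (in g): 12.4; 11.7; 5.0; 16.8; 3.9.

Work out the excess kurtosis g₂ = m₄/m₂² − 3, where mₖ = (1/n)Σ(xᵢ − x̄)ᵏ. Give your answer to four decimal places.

x̄ = 9.9600
Σ(xᵢ − x̄)² = 117.0920 ⇒ m₂ = 23.41840
Σ(xᵢ − x̄)⁴ = 4187.3656 ⇒ m₄ = 837.47312
m₂² = 548.42146
g₂ = m₄/m₂² − 3 = 1.52706 − 3 ≈ -1.4729

-1.4729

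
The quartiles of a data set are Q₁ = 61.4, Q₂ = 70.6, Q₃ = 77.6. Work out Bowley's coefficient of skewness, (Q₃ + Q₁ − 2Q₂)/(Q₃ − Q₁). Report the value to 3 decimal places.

numerator: Q₃ + Q₁ − 2Q₂ = 77.6 + 61.4 − 2×70.6 = -2.2000
denominator: Q₃ − Q₁ = 77.6 − 61.4 = 16.2000
Bowley skewness = -2.2000 / 16.2000 ≈ -0.136

-0.136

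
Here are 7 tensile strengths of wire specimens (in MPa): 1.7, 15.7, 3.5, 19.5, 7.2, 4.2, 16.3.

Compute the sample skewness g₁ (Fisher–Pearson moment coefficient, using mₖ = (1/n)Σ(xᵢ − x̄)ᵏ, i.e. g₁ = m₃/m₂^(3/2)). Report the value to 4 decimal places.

x̄ = (1.7 + 15.7 + 3.5 + 19.5 + 7.2 + 4.2 + 16.3) / 7 = 9.7286
deviations (xᵢ − x̄): -8.0286, 5.9714, -6.2286, 9.7714, -2.5286, -5.5286, 6.5714
Σ(xᵢ − x̄)² = 314.5343 ⇒ m₂ = 314.5343/7 = 44.93347
Σ(xᵢ − x̄)³ = 485.3998 ⇒ m₃ = 485.3998/7 = 69.34282
m₂^(3/2) = 44.93347^(1.5) = 301.19997
g₁ = m₃ / m₂^(3/2) = 69.34282 / 301.19997 ≈ 0.2302

0.2302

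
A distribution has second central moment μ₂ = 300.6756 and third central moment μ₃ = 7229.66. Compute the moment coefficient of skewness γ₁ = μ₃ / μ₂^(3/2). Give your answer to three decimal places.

σ = √μ₂ = √300.6756 = 17.34000
σ³ = μ₂^(3/2) = 5213.71490
γ₁ = μ₃/σ³ = 7229.66 / 5213.71490 ≈ 1.387

1.387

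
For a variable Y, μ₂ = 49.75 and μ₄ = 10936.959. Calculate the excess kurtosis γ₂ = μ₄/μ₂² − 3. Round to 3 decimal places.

1.419

μ₂² = 49.75² = 2475.06250
μ₄/μ₂² = 10936.959 / 2475.06250 = 4.41886
γ₂ = 4.41886 − 3 ≈ 1.419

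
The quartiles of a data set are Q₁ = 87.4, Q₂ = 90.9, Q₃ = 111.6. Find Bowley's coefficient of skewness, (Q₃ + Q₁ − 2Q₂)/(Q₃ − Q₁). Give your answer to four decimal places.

0.7107

numerator: Q₃ + Q₁ − 2Q₂ = 111.6 + 87.4 − 2×90.9 = 17.2000
denominator: Q₃ − Q₁ = 111.6 − 87.4 = 24.2000
Bowley skewness = 17.2000 / 24.2000 ≈ 0.7107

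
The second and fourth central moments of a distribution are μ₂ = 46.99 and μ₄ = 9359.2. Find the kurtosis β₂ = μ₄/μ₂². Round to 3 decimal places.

4.239

μ₂² = 46.99² = 2208.06010
μ₄/μ₂² = 9359.2 / 2208.06010 = 4.23865
β₂ ≈ 4.239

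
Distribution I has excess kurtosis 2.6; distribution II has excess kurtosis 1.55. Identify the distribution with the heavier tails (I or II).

I

Higher excess kurtosis ⇒ heavier tails relative to the normal distribution.
2.6 vs 1.55: the larger is 2.6, so I has heavier tails.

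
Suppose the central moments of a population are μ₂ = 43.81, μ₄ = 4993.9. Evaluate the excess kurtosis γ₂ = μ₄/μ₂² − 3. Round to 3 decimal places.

-0.398

μ₂² = 43.81² = 1919.31610
μ₄/μ₂² = 4993.9 / 1919.31610 = 2.60192
γ₂ = 2.60192 − 3 ≈ -0.398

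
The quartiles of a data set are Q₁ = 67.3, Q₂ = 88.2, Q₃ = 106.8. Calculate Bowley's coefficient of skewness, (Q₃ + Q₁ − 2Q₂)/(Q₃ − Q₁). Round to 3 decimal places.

-0.058

numerator: Q₃ + Q₁ − 2Q₂ = 106.8 + 67.3 − 2×88.2 = -2.3000
denominator: Q₃ − Q₁ = 106.8 − 67.3 = 39.5000
Bowley skewness = -2.3000 / 39.5000 ≈ -0.058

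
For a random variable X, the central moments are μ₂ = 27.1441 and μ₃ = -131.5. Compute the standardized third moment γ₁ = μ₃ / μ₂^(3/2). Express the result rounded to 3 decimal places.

-0.930

σ = √μ₂ = √27.1441 = 5.21000
σ³ = μ₂^(3/2) = 141.42076
γ₁ = μ₃/σ³ = -131.5 / 141.42076 ≈ -0.930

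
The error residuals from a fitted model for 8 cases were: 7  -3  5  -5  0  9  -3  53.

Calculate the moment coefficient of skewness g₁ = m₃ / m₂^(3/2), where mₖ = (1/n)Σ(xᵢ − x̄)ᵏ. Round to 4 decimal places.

1.9484

x̄ = (7 - 3 + 5 - 5 + 0 + 9 - 3 + 53) / 8 = 7.8750
deviations (xᵢ − x̄): -0.8750, -10.8750, -2.8750, -12.8750, -7.8750, 1.1250, -10.8750, 45.1250
Σ(xᵢ − x̄)² = 2510.8750 ⇒ m₂ = 2510.8750/8 = 313.85938
Σ(xᵢ − x̄)³ = 86668.5938 ⇒ m₃ = 86668.5938/8 = 10833.57422
m₂^(3/2) = 313.85938^(1.5) = 5560.35677
g₁ = m₃ / m₂^(3/2) = 10833.57422 / 5560.35677 ≈ 1.9484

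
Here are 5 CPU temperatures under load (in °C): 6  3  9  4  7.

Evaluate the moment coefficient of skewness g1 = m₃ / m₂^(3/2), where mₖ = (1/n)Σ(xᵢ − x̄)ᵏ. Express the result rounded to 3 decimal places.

0.138

x̄ = (6 + 3 + 9 + 4 + 7) / 5 = 5.8000
deviations (xᵢ − x̄): 0.2000, -2.8000, 3.2000, -1.8000, 1.2000
Σ(xᵢ − x̄)² = 22.8000 ⇒ m₂ = 22.8000/5 = 4.56000
Σ(xᵢ − x̄)³ = 6.7200 ⇒ m₃ = 6.7200/5 = 1.34400
m₂^(3/2) = 4.56000^(1.5) = 9.73750
g1 = m₃ / m₂^(3/2) = 1.34400 / 9.73750 ≈ 0.138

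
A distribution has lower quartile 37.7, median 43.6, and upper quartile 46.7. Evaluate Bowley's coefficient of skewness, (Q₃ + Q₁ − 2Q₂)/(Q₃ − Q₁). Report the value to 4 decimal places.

-0.3111

numerator: Q₃ + Q₁ − 2Q₂ = 46.7 + 37.7 − 2×43.6 = -2.8000
denominator: Q₃ − Q₁ = 46.7 − 37.7 = 9.0000
Bowley skewness = -2.8000 / 9.0000 ≈ -0.3111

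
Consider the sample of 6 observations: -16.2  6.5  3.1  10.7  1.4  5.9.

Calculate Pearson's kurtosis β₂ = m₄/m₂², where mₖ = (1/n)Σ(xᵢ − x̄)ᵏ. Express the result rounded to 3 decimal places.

x̄ = 1.9000
Σ(xᵢ − x̄)² = 443.9000 ⇒ m₂ = 73.98333
Σ(xᵢ − x̄)⁴ = 114031.1474 ⇒ m₄ = 19005.19123
m₂² = 5473.53361
β₂ = m₄/m₂² = 19005.19123 / 5473.53361 ≈ 3.472

3.472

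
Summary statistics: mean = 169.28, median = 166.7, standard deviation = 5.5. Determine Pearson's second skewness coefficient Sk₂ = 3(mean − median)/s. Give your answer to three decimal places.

1.407

Sk₂ = 3(169.28 − 166.7) / 5.5 = 3 × 2.5800 / 5.5
    = 7.7400 / 5.5 ≈ 1.407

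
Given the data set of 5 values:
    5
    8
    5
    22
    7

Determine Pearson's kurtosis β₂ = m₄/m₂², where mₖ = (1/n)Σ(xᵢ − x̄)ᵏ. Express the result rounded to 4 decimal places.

3.0863

x̄ = 9.4000
Σ(xᵢ − x̄)² = 205.2000 ⇒ m₂ = 41.04000
Σ(xᵢ − x̄)⁴ = 25991.3760 ⇒ m₄ = 5198.27520
m₂² = 1684.28160
β₂ = m₄/m₂² = 5198.27520 / 1684.28160 ≈ 3.0863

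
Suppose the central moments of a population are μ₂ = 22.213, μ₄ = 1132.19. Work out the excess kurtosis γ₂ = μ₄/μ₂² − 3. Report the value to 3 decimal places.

-0.705

μ₂² = 22.213² = 493.41737
μ₄/μ₂² = 1132.19 / 493.41737 = 2.29459
γ₂ = 2.29459 − 3 ≈ -0.705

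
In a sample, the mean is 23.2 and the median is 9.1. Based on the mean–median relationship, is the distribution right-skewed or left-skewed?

right-skewed

mean − median = 23.2 − 9.1 = 14.1
mean > median ⇒ the longer tail is on the right ⇒ right-skewed (positively skewed).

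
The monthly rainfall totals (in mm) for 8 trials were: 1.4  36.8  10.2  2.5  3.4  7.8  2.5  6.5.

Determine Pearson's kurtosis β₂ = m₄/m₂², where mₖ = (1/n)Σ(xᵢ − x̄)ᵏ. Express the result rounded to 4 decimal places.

x̄ = 8.8875
Σ(xᵢ − x̄)² = 955.4887 ⇒ m₂ = 119.43609
Σ(xᵢ − x̄)⁴ = 614424.6970 ⇒ m₄ = 76803.08713
m₂² = 14264.98049
β₂ = m₄/m₂² = 76803.08713 / 14264.98049 ≈ 5.3840

5.3840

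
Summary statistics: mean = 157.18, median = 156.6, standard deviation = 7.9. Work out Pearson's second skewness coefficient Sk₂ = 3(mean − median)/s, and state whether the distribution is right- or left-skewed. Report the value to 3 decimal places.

Sk₂ = 3(157.18 − 156.6) / 7.9 = 3 × 0.5800 / 7.9
    = 1.7400 / 7.9 ≈ 0.220
Sk₂ > 0 ⇒ mean > median ⇒ right-skewed (positive skew).

0.220, right-skewed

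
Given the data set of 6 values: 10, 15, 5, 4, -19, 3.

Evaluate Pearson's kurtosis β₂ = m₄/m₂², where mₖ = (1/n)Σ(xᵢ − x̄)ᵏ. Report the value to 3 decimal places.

x̄ = 3.0000
Σ(xᵢ − x̄)² = 682.0000 ⇒ m₂ = 113.66667
Σ(xᵢ − x̄)⁴ = 257410.0000 ⇒ m₄ = 42901.66667
m₂² = 12920.11111
β₂ = m₄/m₂² = 42901.66667 / 12920.11111 ≈ 3.321

3.321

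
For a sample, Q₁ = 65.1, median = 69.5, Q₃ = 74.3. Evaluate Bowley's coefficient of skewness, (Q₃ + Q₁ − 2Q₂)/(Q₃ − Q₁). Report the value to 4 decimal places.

numerator: Q₃ + Q₁ − 2Q₂ = 74.3 + 65.1 − 2×69.5 = 0.4000
denominator: Q₃ − Q₁ = 74.3 − 65.1 = 9.2000
Bowley skewness = 0.4000 / 9.2000 ≈ 0.0435

0.0435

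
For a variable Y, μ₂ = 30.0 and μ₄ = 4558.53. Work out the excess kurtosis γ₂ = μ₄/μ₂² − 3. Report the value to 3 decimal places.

2.065

μ₂² = 30.0² = 900.00000
μ₄/μ₂² = 4558.53 / 900.00000 = 5.06503
γ₂ = 5.06503 − 3 ≈ 2.065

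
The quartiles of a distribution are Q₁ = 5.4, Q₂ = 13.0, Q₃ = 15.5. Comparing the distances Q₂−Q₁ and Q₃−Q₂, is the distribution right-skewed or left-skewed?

Q₂ − Q₁ = 7.6;  Q₃ − Q₂ = 2.5
Q₂ − Q₁ > Q₃ − Q₂ ⇒ the lower half is more spread out ⇒ left-skewed.

left-skewed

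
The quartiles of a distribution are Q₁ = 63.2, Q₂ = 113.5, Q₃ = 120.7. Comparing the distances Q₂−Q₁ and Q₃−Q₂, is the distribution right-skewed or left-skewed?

left-skewed

Q₂ − Q₁ = 50.3;  Q₃ − Q₂ = 7.2
Q₂ − Q₁ > Q₃ − Q₂ ⇒ the lower half is more spread out ⇒ left-skewed.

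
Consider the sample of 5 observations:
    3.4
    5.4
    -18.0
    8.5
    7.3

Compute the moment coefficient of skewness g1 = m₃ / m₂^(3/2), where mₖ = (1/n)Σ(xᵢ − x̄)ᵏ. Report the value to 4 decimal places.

-1.3861

x̄ = (3.4 + 5.4 - 18.0 + 8.5 + 7.3) / 5 = 1.3200
deviations (xᵢ − x̄): 2.0800, 4.0800, -19.3200, 7.1800, 5.9800
Σ(xᵢ − x̄)² = 481.5480 ⇒ m₂ = 481.5480/5 = 96.30960
Σ(xᵢ − x̄)³ = -6550.5199 ⇒ m₃ = -6550.5199/5 = -1310.10398
m₂^(3/2) = 96.30960^(1.5) = 945.15790
g1 = m₃ / m₂^(3/2) = -1310.10398 / 945.15790 ≈ -1.3861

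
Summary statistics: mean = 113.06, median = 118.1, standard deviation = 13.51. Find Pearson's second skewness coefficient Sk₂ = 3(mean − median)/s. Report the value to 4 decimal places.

-1.1192

Sk₂ = 3(113.06 − 118.1) / 13.51 = 3 × -5.0400 / 13.51
    = -15.1200 / 13.51 ≈ -1.1192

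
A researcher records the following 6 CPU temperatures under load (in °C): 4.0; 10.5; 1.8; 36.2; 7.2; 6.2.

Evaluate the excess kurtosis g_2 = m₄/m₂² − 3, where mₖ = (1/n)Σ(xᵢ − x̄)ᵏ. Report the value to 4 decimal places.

0.8250

x̄ = 10.9833
Σ(xᵢ − x̄)² = 806.4083 ⇒ m₂ = 134.40139
Σ(xᵢ − x̄)⁴ = 414562.5416 ⇒ m₄ = 69093.75694
m₂² = 18063.73334
g_2 = m₄/m₂² − 3 = 3.82500 − 3 ≈ 0.8250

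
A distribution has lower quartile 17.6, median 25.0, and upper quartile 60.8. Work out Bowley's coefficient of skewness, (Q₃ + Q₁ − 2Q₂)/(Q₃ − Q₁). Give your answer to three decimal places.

numerator: Q₃ + Q₁ − 2Q₂ = 60.8 + 17.6 − 2×25.0 = 28.4000
denominator: Q₃ − Q₁ = 60.8 − 17.6 = 43.2000
Bowley skewness = 28.4000 / 43.2000 ≈ 0.657

0.657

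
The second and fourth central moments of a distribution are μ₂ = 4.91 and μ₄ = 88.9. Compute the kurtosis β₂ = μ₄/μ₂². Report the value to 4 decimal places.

3.6876

μ₂² = 4.91² = 24.10810
μ₄/μ₂² = 88.9 / 24.10810 = 3.68756
β₂ ≈ 3.6876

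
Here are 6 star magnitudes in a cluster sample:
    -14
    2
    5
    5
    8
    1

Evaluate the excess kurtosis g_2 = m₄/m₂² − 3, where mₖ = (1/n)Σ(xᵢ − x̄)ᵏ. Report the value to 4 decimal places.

x̄ = 1.1667
Σ(xᵢ − x̄)² = 306.8333 ⇒ m₂ = 51.13889
Σ(xᵢ − x̄)⁴ = 55525.4861 ⇒ m₄ = 9254.24769
m₂² = 2615.18596
g_2 = m₄/m₂² − 3 = 3.53866 − 3 ≈ 0.5387

0.5387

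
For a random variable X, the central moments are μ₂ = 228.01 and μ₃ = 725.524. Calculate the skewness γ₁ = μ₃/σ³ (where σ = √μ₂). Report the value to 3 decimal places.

σ = √μ₂ = √228.01 = 15.10000
σ³ = μ₂^(3/2) = 3442.95100
γ₁ = μ₃/σ³ = 725.524 / 3442.95100 ≈ 0.211

0.211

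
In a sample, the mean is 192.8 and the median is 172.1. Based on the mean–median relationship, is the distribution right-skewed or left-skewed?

mean − median = 192.8 − 172.1 = 20.7
mean > median ⇒ the longer tail is on the right ⇒ right-skewed (positively skewed).

right-skewed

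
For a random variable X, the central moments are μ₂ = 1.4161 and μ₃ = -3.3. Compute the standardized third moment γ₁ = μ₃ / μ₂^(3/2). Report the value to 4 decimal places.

-1.9583

σ = √μ₂ = √1.4161 = 1.19000
σ³ = μ₂^(3/2) = 1.68516
γ₁ = μ₃/σ³ = -3.3 / 1.68516 ≈ -1.9583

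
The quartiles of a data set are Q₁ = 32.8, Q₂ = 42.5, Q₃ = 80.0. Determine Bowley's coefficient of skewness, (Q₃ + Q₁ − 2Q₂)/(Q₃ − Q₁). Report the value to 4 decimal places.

numerator: Q₃ + Q₁ − 2Q₂ = 80.0 + 32.8 − 2×42.5 = 27.8000
denominator: Q₃ − Q₁ = 80.0 − 32.8 = 47.2000
Bowley skewness = 27.8000 / 47.2000 ≈ 0.5890

0.5890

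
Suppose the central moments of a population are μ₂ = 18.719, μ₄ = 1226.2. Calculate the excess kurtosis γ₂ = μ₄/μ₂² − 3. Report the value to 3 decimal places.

0.499

μ₂² = 18.719² = 350.40096
μ₄/μ₂² = 1226.2 / 350.40096 = 3.49942
γ₂ = 3.49942 − 3 ≈ 0.499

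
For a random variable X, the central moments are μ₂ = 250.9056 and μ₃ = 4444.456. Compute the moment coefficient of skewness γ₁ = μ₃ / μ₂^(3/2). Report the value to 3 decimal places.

1.118

σ = √μ₂ = √250.9056 = 15.84000
σ³ = μ₂^(3/2) = 3974.34470
γ₁ = μ₃/σ³ = 4444.456 / 3974.34470 ≈ 1.118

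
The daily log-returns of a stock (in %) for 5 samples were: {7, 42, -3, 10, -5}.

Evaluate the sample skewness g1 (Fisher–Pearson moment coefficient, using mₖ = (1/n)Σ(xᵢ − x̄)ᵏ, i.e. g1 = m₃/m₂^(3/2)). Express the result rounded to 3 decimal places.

x̄ = (7 + 42 - 3 + 10 - 5) / 5 = 10.2000
deviations (xᵢ − x̄): -3.2000, 31.8000, -13.2000, -0.2000, -15.2000
Σ(xᵢ − x̄)² = 1426.8000 ⇒ m₂ = 1426.8000/5 = 285.36000
Σ(xᵢ − x̄)³ = 26312.8800 ⇒ m₃ = 26312.8800/5 = 5262.57600
m₂^(3/2) = 285.36000^(1.5) = 4820.47289
g1 = m₃ / m₂^(3/2) = 5262.57600 / 4820.47289 ≈ 1.092

1.092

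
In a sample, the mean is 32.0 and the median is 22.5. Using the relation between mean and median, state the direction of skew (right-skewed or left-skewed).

right-skewed

mean − median = 32.0 − 22.5 = 9.5
mean > median ⇒ the longer tail is on the right ⇒ right-skewed (positively skewed).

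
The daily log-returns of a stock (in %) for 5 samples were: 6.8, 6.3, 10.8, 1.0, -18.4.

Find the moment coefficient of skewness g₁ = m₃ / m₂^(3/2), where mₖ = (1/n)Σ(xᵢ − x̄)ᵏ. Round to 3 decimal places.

x̄ = (6.8 + 6.3 + 10.8 + 1.0 - 18.4) / 5 = 1.3000
deviations (xᵢ − x̄): 5.5000, 5.0000, 9.5000, -0.3000, -19.7000
Σ(xᵢ − x̄)² = 533.6800 ⇒ m₂ = 533.6800/5 = 106.73600
Σ(xᵢ − x̄)³ = -6496.6500 ⇒ m₃ = -6496.6500/5 = -1299.33000
m₂^(3/2) = 106.73600^(1.5) = 1102.72288
g₁ = m₃ / m₂^(3/2) = -1299.33000 / 1102.72288 ≈ -1.178

-1.178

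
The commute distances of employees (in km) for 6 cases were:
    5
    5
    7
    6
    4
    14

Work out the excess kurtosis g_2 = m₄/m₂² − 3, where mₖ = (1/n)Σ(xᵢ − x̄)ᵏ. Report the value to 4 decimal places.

x̄ = 6.8333
Σ(xᵢ − x̄)² = 66.8333 ⇒ m₂ = 11.13889
Σ(xᵢ − x̄)⁴ = 2725.4861 ⇒ m₄ = 454.24769
m₂² = 124.07485
g_2 = m₄/m₂² − 3 = 3.66108 − 3 ≈ 0.6611

0.6611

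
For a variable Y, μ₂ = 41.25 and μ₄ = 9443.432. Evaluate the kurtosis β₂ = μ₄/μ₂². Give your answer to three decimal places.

5.550

μ₂² = 41.25² = 1701.56250
μ₄/μ₂² = 9443.432 / 1701.56250 = 5.54986
β₂ ≈ 5.550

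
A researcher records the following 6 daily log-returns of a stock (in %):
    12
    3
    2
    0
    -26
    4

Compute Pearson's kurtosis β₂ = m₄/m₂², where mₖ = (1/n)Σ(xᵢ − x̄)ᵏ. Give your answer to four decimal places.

3.6072

x̄ = -0.8333
Σ(xᵢ − x̄)² = 844.8333 ⇒ m₂ = 140.80556
Σ(xᵢ − x̄)⁴ = 429097.1528 ⇒ m₄ = 71516.19213
m₂² = 19826.20448
β₂ = m₄/m₂² = 71516.19213 / 19826.20448 ≈ 3.6072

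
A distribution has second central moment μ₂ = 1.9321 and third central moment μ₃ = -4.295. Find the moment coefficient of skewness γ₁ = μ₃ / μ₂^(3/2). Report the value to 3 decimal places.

-1.599

σ = √μ₂ = √1.9321 = 1.39000
σ³ = μ₂^(3/2) = 2.68562
γ₁ = μ₃/σ³ = -4.295 / 2.68562 ≈ -1.599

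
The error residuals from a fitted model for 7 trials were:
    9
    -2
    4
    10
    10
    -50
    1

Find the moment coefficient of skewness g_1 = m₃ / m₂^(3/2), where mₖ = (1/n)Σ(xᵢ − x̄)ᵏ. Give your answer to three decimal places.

x̄ = (9 - 2 + 4 + 10 + 10 - 50 + 1) / 7 = -2.5714
deviations (xᵢ − x̄): 11.5714, 0.5714, 6.5714, 12.5714, 12.5714, -47.4286, 3.5714
Σ(xᵢ − x̄)² = 2755.7143 ⇒ m₂ = 2755.7143/7 = 393.67347
Σ(xᵢ − x̄)³ = -100836.6122 ⇒ m₃ = -100836.6122/7 = -14405.23032
m₂^(3/2) = 393.67347^(1.5) = 7810.95654
g_1 = m₃ / m₂^(3/2) = -14405.23032 / 7810.95654 ≈ -1.844

-1.844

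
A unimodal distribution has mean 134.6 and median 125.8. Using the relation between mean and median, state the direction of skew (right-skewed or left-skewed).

mean − median = 134.6 − 125.8 = 8.8
mean > median ⇒ the longer tail is on the right ⇒ right-skewed (positively skewed).

right-skewed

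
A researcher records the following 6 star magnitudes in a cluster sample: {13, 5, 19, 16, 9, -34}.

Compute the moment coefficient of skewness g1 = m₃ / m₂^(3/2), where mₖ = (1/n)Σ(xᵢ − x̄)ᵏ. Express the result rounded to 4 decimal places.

-1.5391

x̄ = (13 + 5 + 19 + 16 + 9 - 34) / 6 = 4.6667
deviations (xᵢ − x̄): 8.3333, 0.3333, 14.3333, 11.3333, 4.3333, -38.6667
Σ(xᵢ − x̄)² = 1917.3333 ⇒ m₂ = 1917.3333/6 = 319.55556
Σ(xᵢ − x̄)³ = -52750.4444 ⇒ m₃ = -52750.4444/6 = -8791.74074
m₂^(3/2) = 319.55556^(1.5) = 5712.41247
g1 = m₃ / m₂^(3/2) = -8791.74074 / 5712.41247 ≈ -1.5391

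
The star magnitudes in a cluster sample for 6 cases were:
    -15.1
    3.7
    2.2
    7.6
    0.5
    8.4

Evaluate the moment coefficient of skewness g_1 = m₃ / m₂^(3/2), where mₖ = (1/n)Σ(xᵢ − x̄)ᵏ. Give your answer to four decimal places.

x̄ = (-15.1 + 3.7 + 2.2 + 7.6 + 0.5 + 8.4) / 6 = 1.2167
deviations (xᵢ − x̄): -16.3167, 2.4833, 0.9833, 6.3833, -0.7167, 7.1833
Σ(xᵢ − x̄)² = 366.2283 ⇒ m₂ = 366.2283/6 = 61.03806
Σ(xᵢ − x̄)³ = -3697.3844 ⇒ m₃ = -3697.3844/6 = -616.23074
m₂^(3/2) = 61.03806^(1.5) = 476.87113
g_1 = m₃ / m₂^(3/2) = -616.23074 / 476.87113 ≈ -1.2922

-1.2922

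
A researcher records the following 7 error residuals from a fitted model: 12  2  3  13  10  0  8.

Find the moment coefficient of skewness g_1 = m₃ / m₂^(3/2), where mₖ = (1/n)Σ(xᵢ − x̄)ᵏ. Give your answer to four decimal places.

-0.1220

x̄ = (12 + 2 + 3 + 13 + 10 + 0 + 8) / 7 = 6.8571
deviations (xᵢ − x̄): 5.1429, -4.8571, -3.8571, 6.1429, 3.1429, -6.8571, 1.1429
Σ(xᵢ − x̄)² = 160.8571 ⇒ m₂ = 160.8571/7 = 22.97959
Σ(xᵢ − x̄)³ = -94.0408 ⇒ m₃ = -94.0408/7 = -13.43440
m₂^(3/2) = 22.97959^(1.5) = 110.15735
g_1 = m₃ / m₂^(3/2) = -13.43440 / 110.15735 ≈ -0.1220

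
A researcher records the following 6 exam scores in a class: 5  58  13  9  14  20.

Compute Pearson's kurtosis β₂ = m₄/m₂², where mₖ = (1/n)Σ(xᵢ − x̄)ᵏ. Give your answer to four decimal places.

3.7340

x̄ = 19.8333
Σ(xᵢ − x̄)² = 1874.8333 ⇒ m₂ = 312.47222
Σ(xᵢ − x̄)⁴ = 2187482.8194 ⇒ m₄ = 364580.46991
m₂² = 97638.88966
β₂ = m₄/m₂² = 364580.46991 / 97638.88966 ≈ 3.7340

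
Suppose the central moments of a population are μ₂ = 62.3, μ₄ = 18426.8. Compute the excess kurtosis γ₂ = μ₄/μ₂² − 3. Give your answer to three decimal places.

1.748

μ₂² = 62.3² = 3881.29000
μ₄/μ₂² = 18426.8 / 3881.29000 = 4.74760
γ₂ = 4.74760 − 3 ≈ 1.748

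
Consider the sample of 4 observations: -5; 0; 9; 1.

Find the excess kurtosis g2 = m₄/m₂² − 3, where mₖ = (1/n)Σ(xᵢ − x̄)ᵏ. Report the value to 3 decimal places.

-0.976

x̄ = 1.2500
Σ(xᵢ − x̄)² = 100.7500 ⇒ m₂ = 25.18750
Σ(xᵢ − x̄)⁴ = 5135.8281 ⇒ m₄ = 1283.95703
m₂² = 634.41016
g2 = m₄/m₂² − 3 = 2.02386 − 3 ≈ -0.976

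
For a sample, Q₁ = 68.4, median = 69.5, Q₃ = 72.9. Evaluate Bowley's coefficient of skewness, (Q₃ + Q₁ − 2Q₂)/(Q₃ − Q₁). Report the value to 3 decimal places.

numerator: Q₃ + Q₁ − 2Q₂ = 72.9 + 68.4 − 2×69.5 = 2.3000
denominator: Q₃ − Q₁ = 72.9 − 68.4 = 4.5000
Bowley skewness = 2.3000 / 4.5000 ≈ 0.511

0.511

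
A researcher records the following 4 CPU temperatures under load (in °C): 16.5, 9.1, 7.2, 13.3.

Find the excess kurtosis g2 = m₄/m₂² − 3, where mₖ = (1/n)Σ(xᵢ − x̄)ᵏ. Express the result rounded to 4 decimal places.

-1.5379

x̄ = 11.5250
Σ(xᵢ − x̄)² = 52.4875 ⇒ m₂ = 13.12188
Σ(xᵢ − x̄)⁴ = 1007.0020 ⇒ m₄ = 251.75051
m₂² = 172.18360
g2 = m₄/m₂² − 3 = 1.46211 − 3 ≈ -1.5379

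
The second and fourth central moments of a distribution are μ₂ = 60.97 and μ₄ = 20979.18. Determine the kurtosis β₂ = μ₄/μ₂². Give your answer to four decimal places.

5.6436

μ₂² = 60.97² = 3717.34090
μ₄/μ₂² = 20979.18 / 3717.34090 = 5.64360
β₂ ≈ 5.6436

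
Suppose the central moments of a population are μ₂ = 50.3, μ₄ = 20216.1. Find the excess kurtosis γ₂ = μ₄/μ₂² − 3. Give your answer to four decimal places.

4.9903

μ₂² = 50.3² = 2530.09000
μ₄/μ₂² = 20216.1 / 2530.09000 = 7.99027
γ₂ = 7.99027 − 3 ≈ 4.9903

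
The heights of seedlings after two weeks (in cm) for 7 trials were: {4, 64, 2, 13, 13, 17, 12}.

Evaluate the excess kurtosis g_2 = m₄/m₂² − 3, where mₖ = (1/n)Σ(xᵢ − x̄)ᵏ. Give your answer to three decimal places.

x̄ = 17.8571
Σ(xᵢ − x̄)² = 2654.8571 ⇒ m₂ = 379.26531
Σ(xᵢ − x̄)⁴ = 4635725.2362 ⇒ m₄ = 662246.46231
m₂² = 143842.17243
g_2 = m₄/m₂² − 3 = 4.60398 − 3 ≈ 1.604

1.604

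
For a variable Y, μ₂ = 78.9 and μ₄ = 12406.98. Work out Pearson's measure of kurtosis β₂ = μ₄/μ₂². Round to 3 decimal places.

1.993

μ₂² = 78.9² = 6225.21000
μ₄/μ₂² = 12406.98 / 6225.21000 = 1.99302
β₂ ≈ 1.993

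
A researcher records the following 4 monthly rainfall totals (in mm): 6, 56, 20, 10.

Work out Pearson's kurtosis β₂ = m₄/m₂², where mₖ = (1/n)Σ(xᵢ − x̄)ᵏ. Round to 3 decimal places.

2.145

x̄ = 23.0000
Σ(xᵢ − x̄)² = 1556.0000 ⇒ m₂ = 389.00000
Σ(xᵢ − x̄)⁴ = 1298084.0000 ⇒ m₄ = 324521.00000
m₂² = 151321.00000
β₂ = m₄/m₂² = 324521.00000 / 151321.00000 ≈ 2.145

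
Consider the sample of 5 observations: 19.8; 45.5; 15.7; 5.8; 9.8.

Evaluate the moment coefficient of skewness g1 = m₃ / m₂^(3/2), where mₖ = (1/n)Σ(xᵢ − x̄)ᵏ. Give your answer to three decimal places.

1.074

x̄ = (19.8 + 45.5 + 15.7 + 5.8 + 9.8) / 5 = 19.3200
deviations (xᵢ − x̄): 0.4800, 26.1800, -3.6200, -13.5200, -9.5200
Σ(xᵢ − x̄)² = 972.1480 ⇒ m₂ = 972.1480/5 = 194.42960
Σ(xᵢ − x̄)³ = 14562.1181 ⇒ m₃ = 14562.1181/5 = 2912.42362
m₂^(3/2) = 194.42960^(1.5) = 2711.08775
g1 = m₃ / m₂^(3/2) = 2912.42362 / 2711.08775 ≈ 1.074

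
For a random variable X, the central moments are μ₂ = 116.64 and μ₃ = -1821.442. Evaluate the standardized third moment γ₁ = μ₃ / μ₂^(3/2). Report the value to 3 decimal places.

σ = √μ₂ = √116.64 = 10.80000
σ³ = μ₂^(3/2) = 1259.71200
γ₁ = μ₃/σ³ = -1821.442 / 1259.71200 ≈ -1.446

-1.446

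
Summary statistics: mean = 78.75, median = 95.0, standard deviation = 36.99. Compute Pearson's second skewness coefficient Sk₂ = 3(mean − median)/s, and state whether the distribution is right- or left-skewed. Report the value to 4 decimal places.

-1.3179, left-skewed

Sk₂ = 3(78.75 − 95.0) / 36.99 = 3 × -16.2500 / 36.99
    = -48.7500 / 36.99 ≈ -1.3179
Sk₂ < 0 ⇒ mean < median ⇒ left-skewed (negative skew).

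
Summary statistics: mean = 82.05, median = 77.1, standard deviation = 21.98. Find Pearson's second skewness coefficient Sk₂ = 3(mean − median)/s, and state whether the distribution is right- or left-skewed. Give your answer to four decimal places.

0.6756, right-skewed

Sk₂ = 3(82.05 − 77.1) / 21.98 = 3 × 4.9500 / 21.98
    = 14.8500 / 21.98 ≈ 0.6756
Sk₂ > 0 ⇒ mean > median ⇒ right-skewed (positive skew).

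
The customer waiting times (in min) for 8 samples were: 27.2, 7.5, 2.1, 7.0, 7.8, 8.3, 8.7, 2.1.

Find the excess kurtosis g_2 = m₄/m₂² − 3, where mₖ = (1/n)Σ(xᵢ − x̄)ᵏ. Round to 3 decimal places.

1.993

x̄ = 8.8375
Σ(xᵢ − x̄)² = 434.5187 ⇒ m₂ = 54.31484
Σ(xᵢ − x̄)⁴ = 117828.3569 ⇒ m₄ = 14728.54462
m₂² = 2950.10225
g_2 = m₄/m₂² − 3 = 4.99255 − 3 ≈ 1.993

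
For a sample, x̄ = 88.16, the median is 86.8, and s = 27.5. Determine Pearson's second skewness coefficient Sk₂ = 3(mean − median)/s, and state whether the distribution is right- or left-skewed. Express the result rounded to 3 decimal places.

0.148, right-skewed

Sk₂ = 3(88.16 − 86.8) / 27.5 = 3 × 1.3600 / 27.5
    = 4.0800 / 27.5 ≈ 0.148
Sk₂ > 0 ⇒ mean > median ⇒ right-skewed (positive skew).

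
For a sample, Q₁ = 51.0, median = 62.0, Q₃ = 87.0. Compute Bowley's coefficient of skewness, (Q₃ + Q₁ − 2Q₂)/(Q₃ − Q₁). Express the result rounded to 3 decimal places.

0.389

numerator: Q₃ + Q₁ − 2Q₂ = 87.0 + 51.0 − 2×62.0 = 14.0000
denominator: Q₃ − Q₁ = 87.0 − 51.0 = 36.0000
Bowley skewness = 14.0000 / 36.0000 ≈ 0.389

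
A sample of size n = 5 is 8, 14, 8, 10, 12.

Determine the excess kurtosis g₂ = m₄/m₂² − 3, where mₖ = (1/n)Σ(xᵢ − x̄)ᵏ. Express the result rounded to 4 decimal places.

-1.3720

x̄ = 10.4000
Σ(xᵢ − x̄)² = 27.2000 ⇒ m₂ = 5.44000
Σ(xᵢ − x̄)⁴ = 240.8960 ⇒ m₄ = 48.17920
m₂² = 29.59360
g₂ = m₄/m₂² − 3 = 1.62803 − 3 ≈ -1.3720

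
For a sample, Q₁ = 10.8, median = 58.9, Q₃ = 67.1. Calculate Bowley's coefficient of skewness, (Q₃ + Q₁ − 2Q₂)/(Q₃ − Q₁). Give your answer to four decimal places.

-0.7087

numerator: Q₃ + Q₁ − 2Q₂ = 67.1 + 10.8 − 2×58.9 = -39.9000
denominator: Q₃ − Q₁ = 67.1 − 10.8 = 56.3000
Bowley skewness = -39.9000 / 56.3000 ≈ -0.7087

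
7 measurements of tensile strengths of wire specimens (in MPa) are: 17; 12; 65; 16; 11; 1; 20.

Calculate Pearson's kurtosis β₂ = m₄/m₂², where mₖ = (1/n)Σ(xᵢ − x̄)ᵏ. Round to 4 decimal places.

x̄ = 20.2857
Σ(xᵢ − x̄)² = 2555.4286 ⇒ m₂ = 365.06122
Σ(xᵢ − x̄)⁴ = 4148410.0641 ⇒ m₄ = 592630.00916
m₂² = 133269.69763
β₂ = m₄/m₂² = 592630.00916 / 133269.69763 ≈ 4.4468

4.4468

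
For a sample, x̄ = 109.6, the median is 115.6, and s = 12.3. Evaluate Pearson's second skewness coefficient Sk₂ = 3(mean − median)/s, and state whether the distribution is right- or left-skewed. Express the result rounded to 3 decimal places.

-1.463, left-skewed

Sk₂ = 3(109.6 − 115.6) / 12.3 = 3 × -6.0000 / 12.3
    = -18.0000 / 12.3 ≈ -1.463
Sk₂ < 0 ⇒ mean < median ⇒ left-skewed (negative skew).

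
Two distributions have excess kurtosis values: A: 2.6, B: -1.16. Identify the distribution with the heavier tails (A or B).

Higher excess kurtosis ⇒ heavier tails relative to the normal distribution.
2.6 vs -1.16: the larger is 2.6, so A has heavier tails. (A is leptokurtic — heavier-than-normal tails; the other is platykurtic.)

A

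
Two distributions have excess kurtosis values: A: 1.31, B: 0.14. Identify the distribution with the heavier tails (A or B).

A

Higher excess kurtosis ⇒ heavier tails relative to the normal distribution.
1.31 vs 0.14: the larger is 1.31, so A has heavier tails.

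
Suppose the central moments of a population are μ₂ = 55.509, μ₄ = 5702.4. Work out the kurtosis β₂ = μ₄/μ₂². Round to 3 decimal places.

μ₂² = 55.509² = 3081.24908
μ₄/μ₂² = 5702.4 / 3081.24908 = 1.85068
β₂ ≈ 1.851

1.851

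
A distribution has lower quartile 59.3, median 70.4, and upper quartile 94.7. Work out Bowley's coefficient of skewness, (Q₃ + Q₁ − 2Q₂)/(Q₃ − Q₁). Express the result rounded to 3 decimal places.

0.373

numerator: Q₃ + Q₁ − 2Q₂ = 94.7 + 59.3 − 2×70.4 = 13.2000
denominator: Q₃ − Q₁ = 94.7 − 59.3 = 35.4000
Bowley skewness = 13.2000 / 35.4000 ≈ 0.373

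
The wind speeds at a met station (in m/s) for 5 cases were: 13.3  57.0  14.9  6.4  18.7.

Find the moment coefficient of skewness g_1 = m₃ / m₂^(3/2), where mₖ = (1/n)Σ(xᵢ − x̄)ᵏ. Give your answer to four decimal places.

x̄ = (13.3 + 57.0 + 14.9 + 6.4 + 18.7) / 5 = 22.0600
deviations (xᵢ − x̄): -8.7600, 34.9400, -7.1600, -15.6600, -3.3600
Σ(xᵢ − x̄)² = 1605.3320 ⇒ m₂ = 1605.3320/5 = 321.06640
Σ(xᵢ − x̄)³ = 37737.2722 ⇒ m₃ = 37737.2722/5 = 7547.45443
m₂^(3/2) = 321.06640^(1.5) = 5752.97236
g_1 = m₃ / m₂^(3/2) = 7547.45443 / 5752.97236 ≈ 1.3119

1.3119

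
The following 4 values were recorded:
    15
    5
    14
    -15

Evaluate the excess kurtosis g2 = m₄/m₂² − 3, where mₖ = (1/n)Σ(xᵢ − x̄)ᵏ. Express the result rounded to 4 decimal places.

x̄ = 4.7500
Σ(xᵢ − x̄)² = 580.7500 ⇒ m₂ = 145.18750
Σ(xᵢ − x̄)⁴ = 170507.8281 ⇒ m₄ = 42626.95703
m₂² = 21079.41016
g2 = m₄/m₂² − 3 = 2.02221 − 3 ≈ -0.9778

-0.9778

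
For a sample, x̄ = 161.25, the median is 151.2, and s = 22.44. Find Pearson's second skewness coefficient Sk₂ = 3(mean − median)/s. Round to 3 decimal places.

Sk₂ = 3(161.25 − 151.2) / 22.44 = 3 × 10.0500 / 22.44
    = 30.1500 / 22.44 ≈ 1.344

1.344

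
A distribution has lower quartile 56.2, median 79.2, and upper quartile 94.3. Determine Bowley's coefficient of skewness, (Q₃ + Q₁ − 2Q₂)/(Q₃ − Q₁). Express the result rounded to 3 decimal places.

-0.207

numerator: Q₃ + Q₁ − 2Q₂ = 94.3 + 56.2 − 2×79.2 = -7.9000
denominator: Q₃ − Q₁ = 94.3 − 56.2 = 38.1000
Bowley skewness = -7.9000 / 38.1000 ≈ -0.207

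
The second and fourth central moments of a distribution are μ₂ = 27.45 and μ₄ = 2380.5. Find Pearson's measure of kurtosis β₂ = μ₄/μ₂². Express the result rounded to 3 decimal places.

μ₂² = 27.45² = 753.50250
μ₄/μ₂² = 2380.5 / 753.50250 = 3.15925
β₂ ≈ 3.159

3.159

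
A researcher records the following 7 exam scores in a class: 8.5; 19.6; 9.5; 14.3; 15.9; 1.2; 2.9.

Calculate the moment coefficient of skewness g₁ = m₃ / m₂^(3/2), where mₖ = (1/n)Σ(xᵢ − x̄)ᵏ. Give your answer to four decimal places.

x̄ = (8.5 + 19.6 + 9.5 + 14.3 + 15.9 + 1.2 + 2.9) / 7 = 10.2714
deviations (xᵢ − x̄): -1.7714, 9.3286, -0.7714, 4.0286, 5.6286, -9.0714, -7.3714
Σ(xᵢ − x̄)² = 275.2943 ⇒ m₂ = 275.2943/7 = 39.32776
Σ(xᵢ − x̄)³ = -97.5692 ⇒ m₃ = -97.5692/7 = -13.93845
m₂^(3/2) = 39.32776^(1.5) = 246.63161
g₁ = m₃ / m₂^(3/2) = -13.93845 / 246.63161 ≈ -0.0565

-0.0565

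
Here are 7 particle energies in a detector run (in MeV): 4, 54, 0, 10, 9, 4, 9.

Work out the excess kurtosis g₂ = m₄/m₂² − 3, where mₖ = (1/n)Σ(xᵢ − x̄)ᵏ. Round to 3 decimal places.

x̄ = 12.8571
Σ(xᵢ − x̄)² = 2052.8571 ⇒ m₂ = 293.26531
Σ(xᵢ − x̄)⁴ = 2905494.6647 ⇒ m₄ = 415070.66639
m₂² = 86004.53978
g₂ = m₄/m₂² − 3 = 4.82615 − 3 ≈ 1.826

1.826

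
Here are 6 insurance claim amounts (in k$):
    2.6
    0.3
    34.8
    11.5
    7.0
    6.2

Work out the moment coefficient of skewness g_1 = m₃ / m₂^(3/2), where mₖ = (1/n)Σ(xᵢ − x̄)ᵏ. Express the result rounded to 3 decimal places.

x̄ = (2.6 + 0.3 + 34.8 + 11.5 + 7.0 + 6.2) / 6 = 10.4000
deviations (xᵢ − x̄): -7.8000, -10.1000, 24.4000, 1.1000, -3.4000, -4.2000
Σ(xᵢ − x̄)² = 788.6200 ⇒ m₂ = 788.6200/6 = 131.43667
Σ(xᵢ − x̄)³ = 12909.8700 ⇒ m₃ = 12909.8700/6 = 2151.64500
m₂^(3/2) = 131.43667^(1.5) = 1506.86659
g_1 = m₃ / m₂^(3/2) = 2151.64500 / 1506.86659 ≈ 1.428

1.428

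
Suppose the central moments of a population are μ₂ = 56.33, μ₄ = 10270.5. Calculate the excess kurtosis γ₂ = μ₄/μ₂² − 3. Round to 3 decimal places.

μ₂² = 56.33² = 3173.06890
μ₄/μ₂² = 10270.5 / 3173.06890 = 3.23677
γ₂ = 3.23677 − 3 ≈ 0.237

0.237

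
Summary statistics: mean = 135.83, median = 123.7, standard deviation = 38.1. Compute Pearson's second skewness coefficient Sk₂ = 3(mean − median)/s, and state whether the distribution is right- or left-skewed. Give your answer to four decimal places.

Sk₂ = 3(135.83 − 123.7) / 38.1 = 3 × 12.1300 / 38.1
    = 36.3900 / 38.1 ≈ 0.9551
Sk₂ > 0 ⇒ mean > median ⇒ right-skewed (positive skew).

0.9551, right-skewed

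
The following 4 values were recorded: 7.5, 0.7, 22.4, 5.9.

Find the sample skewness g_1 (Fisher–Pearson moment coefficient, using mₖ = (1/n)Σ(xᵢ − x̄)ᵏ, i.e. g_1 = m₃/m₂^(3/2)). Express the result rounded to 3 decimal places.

x̄ = (7.5 + 0.7 + 22.4 + 5.9) / 4 = 9.1250
deviations (xᵢ − x̄): -1.6250, -8.4250, 13.2750, -3.2250
Σ(xᵢ − x̄)² = 260.2475 ⇒ m₂ = 260.2475/4 = 65.06187
Σ(xᵢ − x̄)³ = 1703.5504 ⇒ m₃ = 1703.5504/4 = 425.88759
m₂^(3/2) = 65.06187^(1.5) = 524.79521
g_1 = m₃ / m₂^(3/2) = 425.88759 / 524.79521 ≈ 0.812

0.812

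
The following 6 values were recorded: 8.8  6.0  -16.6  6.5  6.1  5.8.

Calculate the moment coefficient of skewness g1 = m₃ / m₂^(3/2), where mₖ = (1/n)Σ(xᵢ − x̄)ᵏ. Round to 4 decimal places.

x̄ = (8.8 + 6.0 - 16.6 + 6.5 + 6.1 + 5.8) / 6 = 2.7667
deviations (xᵢ − x̄): 6.0333, 3.2333, -19.3667, 3.7333, 3.3333, 3.0333
Σ(xᵢ − x̄)² = 456.1733 ⇒ m₂ = 456.1733/6 = 76.02889
Σ(xᵢ − x̄)³ = -6893.4084 ⇒ m₃ = -6893.4084/6 = -1148.90141
m₂^(3/2) = 76.02889^(1.5) = 662.93045
g1 = m₃ / m₂^(3/2) = -1148.90141 / 662.93045 ≈ -1.7331

-1.7331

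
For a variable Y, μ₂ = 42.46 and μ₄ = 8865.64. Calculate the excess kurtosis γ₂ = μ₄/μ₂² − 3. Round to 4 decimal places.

1.9176

μ₂² = 42.46² = 1802.85160
μ₄/μ₂² = 8865.64 / 1802.85160 = 4.91757
γ₂ = 4.91757 − 3 ≈ 1.9176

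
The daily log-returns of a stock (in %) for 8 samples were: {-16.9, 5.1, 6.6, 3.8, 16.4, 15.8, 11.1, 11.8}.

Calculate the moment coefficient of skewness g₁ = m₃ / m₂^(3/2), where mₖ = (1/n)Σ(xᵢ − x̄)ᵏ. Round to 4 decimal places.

x̄ = (-16.9 + 5.1 + 6.6 + 3.8 + 16.4 + 15.8 + 11.1 + 11.8) / 8 = 6.7125
deviations (xᵢ − x̄): -23.6125, -1.6125, -0.1125, -2.9125, 9.6875, 9.0875, 4.3875, 5.0875
Σ(xᵢ − x̄)² = 790.2087 ⇒ m₂ = 790.2087/8 = 98.77609
Σ(xᵢ − x̄)³ = -11318.2958 ⇒ m₃ = -11318.2958/8 = -1414.78698
m₂^(3/2) = 98.77609^(1.5) = 981.69769
g₁ = m₃ / m₂^(3/2) = -1414.78698 / 981.69769 ≈ -1.4412

-1.4412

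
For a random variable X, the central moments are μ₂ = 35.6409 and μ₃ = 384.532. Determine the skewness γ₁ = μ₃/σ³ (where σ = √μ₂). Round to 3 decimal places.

1.807

σ = √μ₂ = √35.6409 = 5.97000
σ³ = μ₂^(3/2) = 212.77617
γ₁ = μ₃/σ³ = 384.532 / 212.77617 ≈ 1.807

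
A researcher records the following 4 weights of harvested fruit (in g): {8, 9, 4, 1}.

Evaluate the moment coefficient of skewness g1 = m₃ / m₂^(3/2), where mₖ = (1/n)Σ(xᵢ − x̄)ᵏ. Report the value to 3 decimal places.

x̄ = (8 + 9 + 4 + 1) / 4 = 5.5000
deviations (xᵢ − x̄): 2.5000, 3.5000, -1.5000, -4.5000
Σ(xᵢ − x̄)² = 41.0000 ⇒ m₂ = 41.0000/4 = 10.25000
Σ(xᵢ − x̄)³ = -36.0000 ⇒ m₃ = -36.0000/4 = -9.00000
m₂^(3/2) = 10.25000^(1.5) = 32.81601
g1 = m₃ / m₂^(3/2) = -9.00000 / 32.81601 ≈ -0.274

-0.274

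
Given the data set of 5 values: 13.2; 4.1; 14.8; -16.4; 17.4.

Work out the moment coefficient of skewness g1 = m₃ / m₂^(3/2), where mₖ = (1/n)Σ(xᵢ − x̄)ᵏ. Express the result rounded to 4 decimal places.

x̄ = (13.2 + 4.1 + 14.8 - 16.4 + 17.4) / 5 = 6.6200
deviations (xᵢ − x̄): 6.5800, -2.5200, 8.1800, -23.0200, 10.7800
Σ(xᵢ − x̄)² = 762.6880 ⇒ m₂ = 762.6880/5 = 152.53760
Σ(xᵢ − x̄)³ = -10129.8103 ⇒ m₃ = -10129.8103/5 = -2025.96206
m₂^(3/2) = 152.53760^(1.5) = 1883.93261
g1 = m₃ / m₂^(3/2) = -2025.96206 / 1883.93261 ≈ -1.0754

-1.0754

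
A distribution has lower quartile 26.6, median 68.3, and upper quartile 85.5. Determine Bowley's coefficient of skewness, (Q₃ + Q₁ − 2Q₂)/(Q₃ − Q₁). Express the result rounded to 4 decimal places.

-0.4160

numerator: Q₃ + Q₁ − 2Q₂ = 85.5 + 26.6 − 2×68.3 = -24.5000
denominator: Q₃ − Q₁ = 85.5 − 26.6 = 58.9000
Bowley skewness = -24.5000 / 58.9000 ≈ -0.4160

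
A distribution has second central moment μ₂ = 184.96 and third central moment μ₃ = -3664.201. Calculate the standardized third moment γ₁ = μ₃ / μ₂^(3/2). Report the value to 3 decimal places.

σ = √μ₂ = √184.96 = 13.60000
σ³ = μ₂^(3/2) = 2515.45600
γ₁ = μ₃/σ³ = -3664.201 / 2515.45600 ≈ -1.457

-1.457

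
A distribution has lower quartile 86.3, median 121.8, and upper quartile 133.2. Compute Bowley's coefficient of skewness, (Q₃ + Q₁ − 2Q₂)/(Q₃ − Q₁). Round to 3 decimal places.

numerator: Q₃ + Q₁ − 2Q₂ = 133.2 + 86.3 − 2×121.8 = -24.1000
denominator: Q₃ − Q₁ = 133.2 − 86.3 = 46.9000
Bowley skewness = -24.1000 / 46.9000 ≈ -0.514

-0.514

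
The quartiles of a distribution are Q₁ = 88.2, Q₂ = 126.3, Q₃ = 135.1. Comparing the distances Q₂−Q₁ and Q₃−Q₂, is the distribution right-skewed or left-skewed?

Q₂ − Q₁ = 38.1;  Q₃ − Q₂ = 8.8
Q₂ − Q₁ > Q₃ − Q₂ ⇒ the lower half is more spread out ⇒ left-skewed.

left-skewed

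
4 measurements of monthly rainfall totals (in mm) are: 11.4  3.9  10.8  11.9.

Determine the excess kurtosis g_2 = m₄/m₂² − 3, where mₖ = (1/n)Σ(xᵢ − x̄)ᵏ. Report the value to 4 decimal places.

-0.7048

x̄ = 9.5000
Σ(xᵢ − x̄)² = 42.4200 ⇒ m₂ = 10.60500
Σ(xᵢ − x̄)⁴ = 1032.5154 ⇒ m₄ = 258.12885
m₂² = 112.46603
g_2 = m₄/m₂² − 3 = 2.29517 − 3 ≈ -0.7048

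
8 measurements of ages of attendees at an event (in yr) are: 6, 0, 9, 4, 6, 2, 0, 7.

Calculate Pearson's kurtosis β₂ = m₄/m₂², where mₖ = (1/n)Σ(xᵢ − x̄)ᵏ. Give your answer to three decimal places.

x̄ = 4.2500
Σ(xᵢ − x̄)² = 77.5000 ⇒ m₂ = 9.68750
Σ(xᵢ − x̄)⁴ = 1263.1563 ⇒ m₄ = 157.89453
m₂² = 93.84766
β₂ = m₄/m₂² = 157.89453 / 93.84766 ≈ 1.682

1.682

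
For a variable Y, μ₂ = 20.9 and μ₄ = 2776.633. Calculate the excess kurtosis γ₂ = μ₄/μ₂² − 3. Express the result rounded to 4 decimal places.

μ₂² = 20.9² = 436.81000
μ₄/μ₂² = 2776.633 / 436.81000 = 6.35662
γ₂ = 6.35662 − 3 ≈ 3.3566

3.3566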